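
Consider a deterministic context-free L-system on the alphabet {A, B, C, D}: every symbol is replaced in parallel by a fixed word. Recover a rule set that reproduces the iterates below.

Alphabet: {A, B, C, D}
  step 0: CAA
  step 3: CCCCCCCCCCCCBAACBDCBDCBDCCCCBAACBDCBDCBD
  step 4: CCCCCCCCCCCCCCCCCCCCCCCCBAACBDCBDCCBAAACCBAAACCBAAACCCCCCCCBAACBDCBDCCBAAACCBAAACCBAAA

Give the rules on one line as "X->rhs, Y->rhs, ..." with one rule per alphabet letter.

  step 3 ⇒ step 4: CCCCCCCCCCCCBAACBDCBDCBDCCCCBAACBDCBDCBD ⇒ CC·CC·CC·CC·CC·CC·CC·CC·CC·CC·CC·CC·BAA·CBD·CBD·CC·BAA·A·CC·BAA·A·CC·BAA·A·CC·CC·CC·CC·BAA·CBD·CBD·CC·BAA·A·CC·BAA·A·CC·BAA·A
    A ↦ CBD
    B ↦ BAA
    C ↦ CC
    D ↦ A

A->CBD, B->BAA, C->CC, D->A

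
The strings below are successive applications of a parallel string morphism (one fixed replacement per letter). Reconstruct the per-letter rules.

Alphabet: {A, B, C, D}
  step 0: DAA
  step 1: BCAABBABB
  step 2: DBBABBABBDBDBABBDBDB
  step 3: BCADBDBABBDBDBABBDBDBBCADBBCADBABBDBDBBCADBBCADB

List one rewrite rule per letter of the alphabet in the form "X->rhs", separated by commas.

A->ABB, B->DB, C->B, D->BCA

  step 2 ⇒ step 3: DBBABBABBDBDBABBDBDB ⇒ BCA·DB·DB·ABB·DB·DB·ABB·DB·DB·BCA·DB·BCA·DB·ABB·DB·DB·BCA·DB·BCA·DB
    A ↦ ABB
    B ↦ DB
    D ↦ BCA
  step 1 ⇒ step 2: BCAABBABB ⇒ DB·B·ABB·ABB·DB·DB·ABB·DB·DB
    C ↦ B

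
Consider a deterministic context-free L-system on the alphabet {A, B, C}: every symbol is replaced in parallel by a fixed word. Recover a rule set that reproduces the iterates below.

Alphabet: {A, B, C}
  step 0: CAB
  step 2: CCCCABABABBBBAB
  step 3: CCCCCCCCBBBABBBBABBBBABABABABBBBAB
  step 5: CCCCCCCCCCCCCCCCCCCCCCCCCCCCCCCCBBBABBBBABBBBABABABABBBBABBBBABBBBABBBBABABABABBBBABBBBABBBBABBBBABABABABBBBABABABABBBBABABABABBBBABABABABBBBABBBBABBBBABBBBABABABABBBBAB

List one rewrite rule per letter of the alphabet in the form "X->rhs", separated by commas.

A->BBB, B->AB, C->CC

  step 2 ⇒ step 3: CCCCABABABBBBAB ⇒ CC·CC·CC·CC·BBB·AB·BBB·AB·BBB·AB·AB·AB·AB·BBB·AB
    A ↦ BBB
    B ↦ AB
    C ↦ CC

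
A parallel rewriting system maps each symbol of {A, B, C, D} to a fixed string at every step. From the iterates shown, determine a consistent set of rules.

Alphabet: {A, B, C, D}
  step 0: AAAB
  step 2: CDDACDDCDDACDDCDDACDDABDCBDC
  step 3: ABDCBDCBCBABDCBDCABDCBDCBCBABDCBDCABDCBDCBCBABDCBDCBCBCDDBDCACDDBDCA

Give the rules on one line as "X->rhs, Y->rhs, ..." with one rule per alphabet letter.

  step 2 ⇒ step 3: CDDACDDCDDACDDCDDACDDABDCBDC ⇒ A·BDC·BDC·BCB·A·BDC·BDC·A·BDC·BDC·BCB·A·BDC·BDC·A·BDC·BDC·BCB·A·BDC·BDC·BCB·CDD·BDC·A·CDD·BDC·A
    A ↦ BCB
    B ↦ CDD
    C ↦ A
    D ↦ BDC

A->BCB, B->CDD, C->A, D->BDC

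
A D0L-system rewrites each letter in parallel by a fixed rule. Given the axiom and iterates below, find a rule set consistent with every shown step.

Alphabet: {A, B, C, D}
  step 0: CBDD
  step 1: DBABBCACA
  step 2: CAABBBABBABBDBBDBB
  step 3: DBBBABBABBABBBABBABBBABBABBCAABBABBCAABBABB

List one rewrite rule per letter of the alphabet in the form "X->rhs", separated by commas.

A->B, B->ABB, C->DB, D->CA

  step 2 ⇒ step 3: CAABBBABBABBDBBDBB ⇒ DB·B·B·ABB·ABB·ABB·B·ABB·ABB·B·ABB·ABB·CA·ABB·ABB·CA·ABB·ABB
    A ↦ B
    B ↦ ABB
    C ↦ DB
    D ↦ CA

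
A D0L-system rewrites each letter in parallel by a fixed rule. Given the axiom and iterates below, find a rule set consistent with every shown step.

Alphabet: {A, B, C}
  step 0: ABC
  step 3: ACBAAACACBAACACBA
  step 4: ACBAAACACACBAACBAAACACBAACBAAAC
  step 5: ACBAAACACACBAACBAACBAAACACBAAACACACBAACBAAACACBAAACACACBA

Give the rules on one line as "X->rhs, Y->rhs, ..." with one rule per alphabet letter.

A->AC, B->A, C->BA

  step 4 ⇒ step 5: ACBAAACACACBAACBAAACACBAACBAAAC ⇒ AC·BA·A·AC·AC·AC·BA·AC·BA·AC·BA·A·AC·AC·BA·A·AC·AC·AC·BA·AC·BA·A·AC·AC·BA·A·AC·AC·AC·BA
    A ↦ AC
    B ↦ A
    C ↦ BA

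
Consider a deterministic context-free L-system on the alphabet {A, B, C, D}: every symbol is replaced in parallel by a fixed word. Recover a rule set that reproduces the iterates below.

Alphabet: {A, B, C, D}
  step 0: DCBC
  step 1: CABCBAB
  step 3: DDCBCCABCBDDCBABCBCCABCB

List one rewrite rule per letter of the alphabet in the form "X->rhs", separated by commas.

  step 0 ⇒ step 1: DCBC ⇒ C·AB·CB·AB
    B ↦ CB
    C ↦ AB
    D ↦ C
    A ↦ DD  (constrained at step 1)

A->DD, B->CB, C->AB, D->C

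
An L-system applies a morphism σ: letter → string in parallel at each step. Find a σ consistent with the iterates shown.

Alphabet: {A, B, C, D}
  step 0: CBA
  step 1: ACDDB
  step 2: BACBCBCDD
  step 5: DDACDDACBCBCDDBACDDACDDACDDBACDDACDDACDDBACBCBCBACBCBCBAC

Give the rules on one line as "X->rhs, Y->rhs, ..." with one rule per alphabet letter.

  step 1 ⇒ step 2: ACDDB ⇒ B·AC·BC·BC·DD
    A ↦ B
    B ↦ DD
    C ↦ AC
    D ↦ BC

A->B, B->DD, C->AC, D->BC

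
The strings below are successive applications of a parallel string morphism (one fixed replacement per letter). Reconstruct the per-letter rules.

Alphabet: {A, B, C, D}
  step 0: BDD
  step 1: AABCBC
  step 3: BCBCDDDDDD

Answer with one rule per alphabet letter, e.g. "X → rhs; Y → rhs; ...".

A->D, B->AA, C->A, D->BC

  step 0 ⇒ step 1: BDD ⇒ AA·BC·BC
    B ↦ AA
    D ↦ BC
    A ↦ D  (constrained at step 1)
    C ↦ A  (constrained at step 1)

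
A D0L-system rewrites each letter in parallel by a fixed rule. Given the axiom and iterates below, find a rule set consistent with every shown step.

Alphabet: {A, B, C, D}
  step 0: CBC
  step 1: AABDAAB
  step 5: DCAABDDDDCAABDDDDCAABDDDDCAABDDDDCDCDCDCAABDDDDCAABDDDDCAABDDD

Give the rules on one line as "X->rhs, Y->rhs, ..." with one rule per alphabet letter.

A->D, B->D, C->AAB, D->DC

  step 0 ⇒ step 1: CBC ⇒ AAB·D·AAB
    B ↦ D
    C ↦ AAB
    A ↦ D  (constrained at step 1)
    D ↦ DC  (constrained at step 1)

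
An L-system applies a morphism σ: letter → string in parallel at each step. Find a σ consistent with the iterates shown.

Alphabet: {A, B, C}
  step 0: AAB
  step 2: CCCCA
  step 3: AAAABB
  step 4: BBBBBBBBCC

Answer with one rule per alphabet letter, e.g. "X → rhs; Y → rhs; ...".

A->BB, B->C, C->A

  step 3 ⇒ step 4: AAAABB ⇒ BB·BB·BB·BB·C·C
    A ↦ BB
    B ↦ C
  step 2 ⇒ step 3: CCCCA ⇒ A·A·A·A·BB
    C ↦ A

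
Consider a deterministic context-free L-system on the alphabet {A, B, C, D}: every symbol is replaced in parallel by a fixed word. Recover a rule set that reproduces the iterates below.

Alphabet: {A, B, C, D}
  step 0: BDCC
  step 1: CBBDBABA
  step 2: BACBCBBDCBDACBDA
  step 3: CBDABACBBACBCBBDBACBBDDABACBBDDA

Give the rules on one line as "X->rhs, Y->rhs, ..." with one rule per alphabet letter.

  step 2 ⇒ step 3: BACBCBBDCBDACBDA ⇒ CB·DA·BA·CB·BA·CB·CB·BD·BA·CB·BD·DA·BA·CB·BD·DA
    A ↦ DA
    B ↦ CB
    C ↦ BA
    D ↦ BD

A->DA, B->CB, C->BA, D->BD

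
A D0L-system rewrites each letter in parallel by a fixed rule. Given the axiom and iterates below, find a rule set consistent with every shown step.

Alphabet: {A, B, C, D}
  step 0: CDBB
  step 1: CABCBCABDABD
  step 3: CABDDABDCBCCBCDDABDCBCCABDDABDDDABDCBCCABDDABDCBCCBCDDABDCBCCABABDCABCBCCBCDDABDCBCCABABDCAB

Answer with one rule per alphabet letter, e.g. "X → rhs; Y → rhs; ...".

A->DD, B->ABD, C->CAB, D->CBC

  step 0 ⇒ step 1: CDBB ⇒ CAB·CBC·ABD·ABD
    B ↦ ABD
    C ↦ CAB
    D ↦ CBC
    A ↦ DD  (constrained at step 1)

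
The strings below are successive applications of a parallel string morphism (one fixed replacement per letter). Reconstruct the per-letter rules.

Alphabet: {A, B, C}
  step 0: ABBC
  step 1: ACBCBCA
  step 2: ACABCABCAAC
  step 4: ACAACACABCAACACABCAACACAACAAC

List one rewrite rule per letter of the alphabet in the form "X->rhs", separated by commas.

  step 1 ⇒ step 2: ACBCBCA ⇒ AC·A·BC·A·BC·A·AC
    A ↦ AC
    B ↦ BC
    C ↦ A

A->AC, B->BC, C->A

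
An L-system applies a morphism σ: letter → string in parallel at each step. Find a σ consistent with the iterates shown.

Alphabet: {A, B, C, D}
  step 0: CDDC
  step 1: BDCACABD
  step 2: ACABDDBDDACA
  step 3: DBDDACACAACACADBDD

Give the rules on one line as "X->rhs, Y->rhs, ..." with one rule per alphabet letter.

A->D, B->A, C->BD, D->CA

  step 2 ⇒ step 3: ACABDDBDDACA ⇒ D·BD·D·A·CA·CA·A·CA·CA·D·BD·D
    A ↦ D
    B ↦ A
    C ↦ BD
    D ↦ CA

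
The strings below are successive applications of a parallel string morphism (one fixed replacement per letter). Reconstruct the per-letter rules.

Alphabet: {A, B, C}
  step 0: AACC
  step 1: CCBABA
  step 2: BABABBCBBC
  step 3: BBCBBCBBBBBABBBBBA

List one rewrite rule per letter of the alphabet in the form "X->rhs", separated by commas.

  step 2 ⇒ step 3: BABABBCBBC ⇒ BB·C·BB·C·BB·BB·BA·BB·BB·BA
    A ↦ C
    B ↦ BB
    C ↦ BA

A->C, B->BB, C->BA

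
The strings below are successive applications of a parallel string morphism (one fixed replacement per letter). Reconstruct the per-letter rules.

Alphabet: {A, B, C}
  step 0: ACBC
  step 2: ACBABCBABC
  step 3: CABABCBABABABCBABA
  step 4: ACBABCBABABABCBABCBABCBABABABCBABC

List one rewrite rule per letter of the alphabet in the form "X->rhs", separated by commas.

A->C, B->BAB, C->A

  step 3 ⇒ step 4: CABABCBABABABCBABA ⇒ A·C·BAB·C·BAB·A·BAB·C·BAB·C·BAB·C·BAB·A·BAB·C·BAB·C
    A ↦ C
    B ↦ BAB
    C ↦ A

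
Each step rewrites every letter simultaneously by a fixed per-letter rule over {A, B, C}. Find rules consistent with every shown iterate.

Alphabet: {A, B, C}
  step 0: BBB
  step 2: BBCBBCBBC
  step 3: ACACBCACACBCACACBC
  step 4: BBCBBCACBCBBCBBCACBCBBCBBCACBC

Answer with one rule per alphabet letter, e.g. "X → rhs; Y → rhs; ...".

  step 3 ⇒ step 4: ACACBCACACBCACACBC ⇒ B·BC·B·BC·AC·BC·B·BC·B·BC·AC·BC·B·BC·B·BC·AC·BC
    A ↦ B
    B ↦ AC
    C ↦ BC

A->B, B->AC, C->BC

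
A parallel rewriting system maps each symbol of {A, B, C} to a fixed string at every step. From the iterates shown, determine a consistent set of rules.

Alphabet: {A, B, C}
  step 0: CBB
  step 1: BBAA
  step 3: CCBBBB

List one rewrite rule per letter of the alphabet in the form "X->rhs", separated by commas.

A->C, B->A, C->BB

  step 0 ⇒ step 1: CBB ⇒ BB·A·A
    B ↦ A
    C ↦ BB
    A ↦ C  (constrained at step 1)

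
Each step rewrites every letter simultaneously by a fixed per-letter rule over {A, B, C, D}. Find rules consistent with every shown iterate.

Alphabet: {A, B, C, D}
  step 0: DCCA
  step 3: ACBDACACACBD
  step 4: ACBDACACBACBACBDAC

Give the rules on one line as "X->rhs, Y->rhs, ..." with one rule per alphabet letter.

A->AC, B->D, C->B, D->AC

  step 3 ⇒ step 4: ACBDACACACBD ⇒ AC·B·D·AC·AC·B·AC·B·AC·B·D·AC
    A ↦ AC
    B ↦ D
    C ↦ B
    D ↦ AC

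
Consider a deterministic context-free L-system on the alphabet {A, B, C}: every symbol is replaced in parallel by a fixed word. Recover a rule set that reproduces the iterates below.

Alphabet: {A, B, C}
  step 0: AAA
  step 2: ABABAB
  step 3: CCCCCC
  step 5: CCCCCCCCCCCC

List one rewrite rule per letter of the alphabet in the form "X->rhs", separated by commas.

  step 2 ⇒ step 3: ABABAB ⇒ C·C·C·C·C·C
    A ↦ C
    B ↦ C
    C ↦ AB  (constrained at step 3)

A->C, B->C, C->AB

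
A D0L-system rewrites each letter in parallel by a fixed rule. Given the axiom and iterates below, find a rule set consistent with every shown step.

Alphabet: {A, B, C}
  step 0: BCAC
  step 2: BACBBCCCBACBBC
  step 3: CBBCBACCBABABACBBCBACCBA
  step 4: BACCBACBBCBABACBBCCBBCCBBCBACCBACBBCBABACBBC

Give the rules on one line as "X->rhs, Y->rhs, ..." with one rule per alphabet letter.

  step 3 ⇒ step 4: CBBCBACCBABABACBBCBACCBA ⇒ BA·C·C·BA·C·BBC·BA·BA·C·BBC·C·BBC·C·BBC·BA·C·C·BA·C·BBC·BA·BA·C·BBC
    A ↦ BBC
    B ↦ C
    C ↦ BA

A->BBC, B->C, C->BA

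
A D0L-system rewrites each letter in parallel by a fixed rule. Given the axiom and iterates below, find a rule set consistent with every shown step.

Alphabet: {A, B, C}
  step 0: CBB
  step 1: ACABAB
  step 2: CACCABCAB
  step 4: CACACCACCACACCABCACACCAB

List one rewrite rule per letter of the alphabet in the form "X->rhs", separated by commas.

  step 1 ⇒ step 2: ACABAB ⇒ C·AC·C·AB·C·AB
    A ↦ C
    B ↦ AB
    C ↦ AC

A->C, B->AB, C->AC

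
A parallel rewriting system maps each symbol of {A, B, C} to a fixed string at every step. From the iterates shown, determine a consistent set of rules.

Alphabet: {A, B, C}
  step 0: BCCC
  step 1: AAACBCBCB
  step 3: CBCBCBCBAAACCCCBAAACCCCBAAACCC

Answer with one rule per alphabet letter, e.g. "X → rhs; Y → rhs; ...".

  step 0 ⇒ step 1: BCCC ⇒ AAA·CB·CB·CB
    B ↦ AAA
    C ↦ CB
    A ↦ C  (constrained at step 1)

A->C, B->AAA, C->CB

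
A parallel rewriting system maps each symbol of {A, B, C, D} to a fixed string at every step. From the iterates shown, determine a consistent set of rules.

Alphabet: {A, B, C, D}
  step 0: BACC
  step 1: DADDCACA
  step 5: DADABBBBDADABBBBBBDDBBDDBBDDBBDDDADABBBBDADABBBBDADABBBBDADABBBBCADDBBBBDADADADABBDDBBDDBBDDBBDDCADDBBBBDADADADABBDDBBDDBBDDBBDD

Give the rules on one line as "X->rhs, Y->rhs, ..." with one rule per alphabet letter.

  step 0 ⇒ step 1: BACC ⇒ DA·DD·CA·CA
    A ↦ DD
    B ↦ DA
    C ↦ CA
    D ↦ BB  (constrained at step 1)

A->DD, B->DA, C->CA, D->BB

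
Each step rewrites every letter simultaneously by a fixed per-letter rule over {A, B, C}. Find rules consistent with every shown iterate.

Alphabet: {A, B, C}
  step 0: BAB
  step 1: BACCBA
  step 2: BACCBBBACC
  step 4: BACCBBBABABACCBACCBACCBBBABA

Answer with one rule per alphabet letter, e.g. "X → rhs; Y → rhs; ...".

A->CC, B->BA, C->B

  step 1 ⇒ step 2: BACCBA ⇒ BA·CC·B·B·BA·CC
    A ↦ CC
    B ↦ BA
    C ↦ B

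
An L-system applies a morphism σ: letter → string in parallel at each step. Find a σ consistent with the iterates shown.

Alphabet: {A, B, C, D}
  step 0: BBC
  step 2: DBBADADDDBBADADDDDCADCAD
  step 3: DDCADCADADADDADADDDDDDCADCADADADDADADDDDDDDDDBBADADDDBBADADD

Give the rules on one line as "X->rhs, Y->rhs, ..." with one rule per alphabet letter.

  step 2 ⇒ step 3: DBBADADDDBBADADDDDCADCAD ⇒ DD·CAD·CAD·ADA·DD·ADA·DD·DD·DD·CAD·CAD·ADA·DD·ADA·DD·DD·DD·DD·DBB·ADA·DD·DBB·ADA·DD
    A ↦ ADA
    B ↦ CAD
    C ↦ DBB
    D ↦ DD

A->ADA, B->CAD, C->DBB, D->DD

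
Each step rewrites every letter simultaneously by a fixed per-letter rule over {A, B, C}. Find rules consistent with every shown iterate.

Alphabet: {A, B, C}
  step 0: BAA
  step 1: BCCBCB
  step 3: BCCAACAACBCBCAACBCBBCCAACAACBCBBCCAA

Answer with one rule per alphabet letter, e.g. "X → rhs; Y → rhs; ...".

  step 0 ⇒ step 1: BAA ⇒ BC·CB·CB
    A ↦ CB
    B ↦ BC
    C ↦ CAA  (constrained at step 1)

A->CB, B->BC, C->CAA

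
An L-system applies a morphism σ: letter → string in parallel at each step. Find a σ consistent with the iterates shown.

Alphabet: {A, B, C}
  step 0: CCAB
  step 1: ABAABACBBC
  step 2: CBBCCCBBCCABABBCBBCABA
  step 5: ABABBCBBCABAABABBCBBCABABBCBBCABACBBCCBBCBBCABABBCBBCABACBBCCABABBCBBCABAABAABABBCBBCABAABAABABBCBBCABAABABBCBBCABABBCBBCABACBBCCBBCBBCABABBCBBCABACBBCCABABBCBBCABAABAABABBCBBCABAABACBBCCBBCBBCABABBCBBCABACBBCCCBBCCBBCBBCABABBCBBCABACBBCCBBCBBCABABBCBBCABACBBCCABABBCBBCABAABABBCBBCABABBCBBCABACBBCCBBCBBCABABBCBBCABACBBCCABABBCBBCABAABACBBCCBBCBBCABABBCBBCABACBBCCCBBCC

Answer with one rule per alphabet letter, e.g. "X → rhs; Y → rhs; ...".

A->C, B->BBC, C->ABA

  step 1 ⇒ step 2: ABAABACBBC ⇒ C·BBC·C·C·BBC·C·ABA·BBC·BBC·ABA
    A ↦ C
    B ↦ BBC
    C ↦ ABA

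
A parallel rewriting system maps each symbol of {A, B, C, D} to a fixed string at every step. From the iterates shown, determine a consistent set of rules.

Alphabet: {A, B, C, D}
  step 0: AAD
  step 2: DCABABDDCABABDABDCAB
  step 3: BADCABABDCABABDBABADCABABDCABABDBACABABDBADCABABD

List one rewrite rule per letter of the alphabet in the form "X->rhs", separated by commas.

  step 2 ⇒ step 3: DCABABDDCABABDABDCAB ⇒ BA·D·CAB·ABD·CAB·ABD·BA·BA·D·CAB·ABD·CAB·ABD·BA·CAB·ABD·BA·D·CAB·ABD
    A ↦ CAB
    B ↦ ABD
    C ↦ D
    D ↦ BA

A->CAB, B->ABD, C->D, D->BA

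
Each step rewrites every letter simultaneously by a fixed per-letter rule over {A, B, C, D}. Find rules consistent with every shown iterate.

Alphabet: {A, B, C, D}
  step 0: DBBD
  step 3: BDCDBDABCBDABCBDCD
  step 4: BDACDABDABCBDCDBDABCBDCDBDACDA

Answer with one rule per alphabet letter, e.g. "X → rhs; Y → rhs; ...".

A->BC, B->BD, C->CD, D->A

  step 3 ⇒ step 4: BDCDBDABCBDABCBDCD ⇒ BD·A·CD·A·BD·A·BC·BD·CD·BD·A·BC·BD·CD·BD·A·CD·A
    A ↦ BC
    B ↦ BD
    C ↦ CD
    D ↦ A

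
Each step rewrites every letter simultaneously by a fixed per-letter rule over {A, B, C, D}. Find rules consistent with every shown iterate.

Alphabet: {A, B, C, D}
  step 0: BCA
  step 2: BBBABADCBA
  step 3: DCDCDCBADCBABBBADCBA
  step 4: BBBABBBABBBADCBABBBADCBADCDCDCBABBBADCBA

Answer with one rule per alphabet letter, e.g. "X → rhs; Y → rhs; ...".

  step 3 ⇒ step 4: DCDCDCBADCBABBBADCBA ⇒ BBB·A·BBB·A·BBB·A·DC·BA·BBB·A·DC·BA·DC·DC·DC·BA·BBB·A·DC·BA
    A ↦ BA
    B ↦ DC
    C ↦ A
    D ↦ BBB

A->BA, B->DC, C->A, D->BBB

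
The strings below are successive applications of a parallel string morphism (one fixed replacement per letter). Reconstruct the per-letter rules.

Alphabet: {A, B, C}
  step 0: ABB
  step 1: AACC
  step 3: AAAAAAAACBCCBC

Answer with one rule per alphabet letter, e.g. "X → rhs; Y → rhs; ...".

A->AA, B->C, C->BC

  step 0 ⇒ step 1: ABB ⇒ AA·C·C
    A ↦ AA
    B ↦ C
    C ↦ BC  (constrained at step 1)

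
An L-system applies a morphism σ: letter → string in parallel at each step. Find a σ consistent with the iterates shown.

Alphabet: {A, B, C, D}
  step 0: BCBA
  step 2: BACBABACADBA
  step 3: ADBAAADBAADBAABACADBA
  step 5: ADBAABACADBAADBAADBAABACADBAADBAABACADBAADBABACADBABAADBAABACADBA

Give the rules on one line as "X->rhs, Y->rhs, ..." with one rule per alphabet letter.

A->BA, B->AD, C->A, D->C

  step 2 ⇒ step 3: BACBABACADBA ⇒ AD·BA·A·AD·BA·AD·BA·A·BA·C·AD·BA
    A ↦ BA
    B ↦ AD
    C ↦ A
    D ↦ C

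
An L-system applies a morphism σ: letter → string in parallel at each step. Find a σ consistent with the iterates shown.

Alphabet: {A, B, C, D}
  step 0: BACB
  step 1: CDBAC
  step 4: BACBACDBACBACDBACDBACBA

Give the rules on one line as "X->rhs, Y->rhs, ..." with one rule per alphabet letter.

  step 0 ⇒ step 1: BACB ⇒ C·D·BA·C
    A ↦ D
    B ↦ C
    C ↦ BA
    D ↦ CBA  (constrained at step 1)

A->D, B->C, C->BA, D->CBA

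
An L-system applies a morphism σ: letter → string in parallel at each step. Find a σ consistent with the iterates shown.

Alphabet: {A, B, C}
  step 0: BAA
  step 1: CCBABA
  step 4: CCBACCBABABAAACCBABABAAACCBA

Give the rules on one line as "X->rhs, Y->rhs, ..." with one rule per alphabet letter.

  step 0 ⇒ step 1: BAA ⇒ CC·BA·BA
    A ↦ BA
    B ↦ CC
    C ↦ A  (constrained at step 1)

A->BA, B->CC, C->A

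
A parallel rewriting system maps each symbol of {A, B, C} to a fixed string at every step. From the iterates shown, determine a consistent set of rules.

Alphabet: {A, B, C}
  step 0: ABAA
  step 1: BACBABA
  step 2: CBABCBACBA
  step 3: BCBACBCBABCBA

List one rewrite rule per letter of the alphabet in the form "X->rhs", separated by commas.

  step 2 ⇒ step 3: CBABCBACBA ⇒ B·C·BA·C·B·C·BA·B·C·BA
    A ↦ BA
    B ↦ C
    C ↦ B

A->BA, B->C, C->B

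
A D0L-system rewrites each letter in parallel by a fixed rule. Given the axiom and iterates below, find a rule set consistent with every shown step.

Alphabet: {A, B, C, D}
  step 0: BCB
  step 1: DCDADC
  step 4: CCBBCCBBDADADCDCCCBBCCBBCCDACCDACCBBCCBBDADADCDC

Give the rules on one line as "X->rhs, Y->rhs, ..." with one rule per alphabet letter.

A->BB, B->DC, C->DA, D->CC

  step 0 ⇒ step 1: BCB ⇒ DC·DA·DC
    B ↦ DC
    C ↦ DA
    A ↦ BB  (constrained at step 1)
    D ↦ CC  (constrained at step 1)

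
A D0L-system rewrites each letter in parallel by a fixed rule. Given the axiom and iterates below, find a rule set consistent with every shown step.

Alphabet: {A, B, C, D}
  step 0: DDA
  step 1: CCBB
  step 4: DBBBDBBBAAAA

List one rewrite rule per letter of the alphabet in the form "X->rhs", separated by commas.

A->BB, B->A, C->DB, D->C

  step 0 ⇒ step 1: DDA ⇒ C·C·BB
    A ↦ BB
    D ↦ C
    B ↦ A  (constrained at step 1)
    C ↦ DB  (constrained at step 1)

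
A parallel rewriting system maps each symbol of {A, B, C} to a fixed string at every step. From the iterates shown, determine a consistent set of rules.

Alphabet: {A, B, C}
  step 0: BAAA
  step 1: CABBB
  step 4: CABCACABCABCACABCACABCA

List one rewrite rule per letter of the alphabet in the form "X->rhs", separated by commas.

  step 0 ⇒ step 1: BAAA ⇒ CA·B·B·B
    A ↦ B
    B ↦ CA
    C ↦ CA  (constrained at step 1)

A->B, B->CA, C->CA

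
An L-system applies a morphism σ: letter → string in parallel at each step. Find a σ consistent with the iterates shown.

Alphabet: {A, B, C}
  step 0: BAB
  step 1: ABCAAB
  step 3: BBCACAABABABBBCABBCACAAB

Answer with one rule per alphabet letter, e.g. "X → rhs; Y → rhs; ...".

  step 0 ⇒ step 1: BAB ⇒ AB·CA·AB
    A ↦ CA
    B ↦ AB
    C ↦ BB  (constrained at step 1)

A->CA, B->AB, C->BB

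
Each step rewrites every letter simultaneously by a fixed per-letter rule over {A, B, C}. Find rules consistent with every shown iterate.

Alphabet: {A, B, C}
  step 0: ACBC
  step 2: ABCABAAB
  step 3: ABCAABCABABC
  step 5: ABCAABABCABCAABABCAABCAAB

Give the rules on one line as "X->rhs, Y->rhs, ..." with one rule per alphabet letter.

  step 2 ⇒ step 3: ABCABAAB ⇒ AB·C·A·AB·C·AB·AB·C
    A ↦ AB
    B ↦ C
    C ↦ A

A->AB, B->C, C->A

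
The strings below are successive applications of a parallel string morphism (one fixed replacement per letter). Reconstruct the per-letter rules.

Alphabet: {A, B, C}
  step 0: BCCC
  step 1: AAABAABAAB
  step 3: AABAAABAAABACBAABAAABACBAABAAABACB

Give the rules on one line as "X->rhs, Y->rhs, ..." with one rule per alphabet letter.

A->CB, B->A, C->AAB

  step 0 ⇒ step 1: BCCC ⇒ A·AAB·AAB·AAB
    B ↦ A
    C ↦ AAB
    A ↦ CB  (constrained at step 1)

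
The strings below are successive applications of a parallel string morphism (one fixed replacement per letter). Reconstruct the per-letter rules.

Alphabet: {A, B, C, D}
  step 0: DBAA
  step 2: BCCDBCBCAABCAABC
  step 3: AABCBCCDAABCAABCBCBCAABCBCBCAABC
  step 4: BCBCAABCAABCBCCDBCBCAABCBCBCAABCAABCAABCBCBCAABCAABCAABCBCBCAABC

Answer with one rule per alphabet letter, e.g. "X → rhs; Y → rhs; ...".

  step 3 ⇒ step 4: AABCBCCDAABCAABCBCBCAABCBCBCAABC ⇒ BC·BC·AA·BC·AA·BC·BC·CD·BC·BC·AA·BC·BC·BC·AA·BC·AA·BC·AA·BC·BC·BC·AA·BC·AA·BC·AA·BC·BC·BC·AA·BC
    A ↦ BC
    B ↦ AA
    C ↦ BC
    D ↦ CD

A->BC, B->AA, C->BC, D->CD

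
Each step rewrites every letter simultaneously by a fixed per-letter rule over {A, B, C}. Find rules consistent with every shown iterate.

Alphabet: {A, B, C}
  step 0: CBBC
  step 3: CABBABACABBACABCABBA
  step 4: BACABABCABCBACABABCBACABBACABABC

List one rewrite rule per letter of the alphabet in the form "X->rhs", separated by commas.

  step 3 ⇒ step 4: CABBABACABBACABCABBA ⇒ BA·C·AB·AB·C·AB·C·BA·C·AB·AB·C·BA·C·AB·BA·C·AB·AB·C
    A ↦ C
    B ↦ AB
    C ↦ BA

A->C, B->AB, C->BA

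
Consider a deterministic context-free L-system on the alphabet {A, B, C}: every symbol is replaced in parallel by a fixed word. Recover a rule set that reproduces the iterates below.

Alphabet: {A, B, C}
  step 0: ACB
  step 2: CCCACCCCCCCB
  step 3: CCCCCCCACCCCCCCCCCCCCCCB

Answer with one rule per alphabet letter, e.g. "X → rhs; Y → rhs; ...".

A->CA, B->CB, C->CC

  step 2 ⇒ step 3: CCCACCCCCCCB ⇒ CC·CC·CC·CA·CC·CC·CC·CC·CC·CC·CC·CB
    A ↦ CA
    B ↦ CB
    C ↦ CC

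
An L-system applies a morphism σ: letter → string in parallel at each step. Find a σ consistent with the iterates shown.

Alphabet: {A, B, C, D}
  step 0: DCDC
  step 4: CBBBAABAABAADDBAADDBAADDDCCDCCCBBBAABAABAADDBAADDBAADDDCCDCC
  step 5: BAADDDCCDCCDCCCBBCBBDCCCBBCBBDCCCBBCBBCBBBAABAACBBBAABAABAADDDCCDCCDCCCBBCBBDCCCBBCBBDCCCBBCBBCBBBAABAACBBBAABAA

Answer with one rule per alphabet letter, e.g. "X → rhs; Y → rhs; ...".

  step 4 ⇒ step 5: CBBBAABAABAADDBAADDBAADDDCCDCCCBBBAABAABAADDBAADDBAADDDCCDCC ⇒ BAA·D·D·D·C·C·D·C·C·D·C·C·CBB·CBB·D·C·C·CBB·CBB·D·C·C·CBB·CBB·CBB·BAA·BAA·CBB·BAA·BAA·BAA·D·D·D·C·C·D·C·C·D·C·C·CBB·CBB·D·C·C·CBB·CBB·D·C·C·CBB·CBB·CBB·BAA·BAA·CBB·BAA·BAA
    A ↦ C
    B ↦ D
    C ↦ BAA
    D ↦ CBB

A->C, B->D, C->BAA, D->CBB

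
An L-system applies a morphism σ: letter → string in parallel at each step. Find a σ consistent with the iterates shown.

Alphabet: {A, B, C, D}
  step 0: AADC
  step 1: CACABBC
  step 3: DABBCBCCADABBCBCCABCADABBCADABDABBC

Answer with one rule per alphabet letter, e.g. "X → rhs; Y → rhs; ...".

A->CA, B->DAB, C->BC, D->B

  step 0 ⇒ step 1: AADC ⇒ CA·CA·B·BC
    A ↦ CA
    C ↦ BC
    D ↦ B
    B ↦ DAB  (constrained at step 1)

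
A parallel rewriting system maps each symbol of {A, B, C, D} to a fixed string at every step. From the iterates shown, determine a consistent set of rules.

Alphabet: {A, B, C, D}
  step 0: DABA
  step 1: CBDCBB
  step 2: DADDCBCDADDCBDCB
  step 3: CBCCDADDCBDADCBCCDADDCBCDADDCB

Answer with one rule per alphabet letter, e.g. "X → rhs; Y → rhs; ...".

A->B, B->DCB, C->DAD, D->C

  step 2 ⇒ step 3: DADDCBCDADDCBDCB ⇒ C·B·C·C·DAD·DCB·DAD·C·B·C·C·DAD·DCB·C·DAD·DCB
    A ↦ B
    B ↦ DCB
    C ↦ DAD
    D ↦ C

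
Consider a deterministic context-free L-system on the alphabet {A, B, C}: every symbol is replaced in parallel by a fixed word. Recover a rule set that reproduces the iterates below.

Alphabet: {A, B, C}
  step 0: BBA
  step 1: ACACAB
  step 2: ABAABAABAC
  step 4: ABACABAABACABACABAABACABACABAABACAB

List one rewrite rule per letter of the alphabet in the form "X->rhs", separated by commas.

  step 1 ⇒ step 2: ACACAB ⇒ AB·A·AB·A·AB·AC
    A ↦ AB
    B ↦ AC
    C ↦ A

A->AB, B->AC, C->A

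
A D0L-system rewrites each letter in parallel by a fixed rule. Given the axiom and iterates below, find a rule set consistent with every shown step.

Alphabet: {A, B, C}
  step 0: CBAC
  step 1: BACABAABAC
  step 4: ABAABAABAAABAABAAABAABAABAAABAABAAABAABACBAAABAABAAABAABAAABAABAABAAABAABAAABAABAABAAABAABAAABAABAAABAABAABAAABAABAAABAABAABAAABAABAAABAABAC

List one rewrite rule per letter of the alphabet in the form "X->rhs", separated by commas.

  step 0 ⇒ step 1: CBAC ⇒ BAC·A·BAA·BAC
    A ↦ BAA
    B ↦ A
    C ↦ BAC

A->BAA, B->A, C->BAC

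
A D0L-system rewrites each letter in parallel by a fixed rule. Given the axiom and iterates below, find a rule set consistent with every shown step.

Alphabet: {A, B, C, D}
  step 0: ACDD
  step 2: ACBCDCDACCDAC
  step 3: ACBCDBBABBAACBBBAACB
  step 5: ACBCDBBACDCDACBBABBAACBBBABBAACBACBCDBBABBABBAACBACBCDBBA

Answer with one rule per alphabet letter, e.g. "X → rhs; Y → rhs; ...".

A->AC, B->CD, C->B, D->BA

  step 2 ⇒ step 3: ACBCDCDACCDAC ⇒ AC·B·CD·B·BA·B·BA·AC·B·B·BA·AC·B
    A ↦ AC
    B ↦ CD
    C ↦ B
    D ↦ BA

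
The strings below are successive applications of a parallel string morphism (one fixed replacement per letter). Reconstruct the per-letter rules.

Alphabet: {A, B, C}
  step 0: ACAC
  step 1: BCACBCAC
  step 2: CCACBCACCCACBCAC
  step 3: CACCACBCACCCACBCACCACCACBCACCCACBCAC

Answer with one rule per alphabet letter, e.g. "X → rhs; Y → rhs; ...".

  step 2 ⇒ step 3: CCACBCACCCACBCAC ⇒ CAC·CAC·B·CAC·C·CAC·B·CAC·CAC·CAC·B·CAC·C·CAC·B·CAC
    A ↦ B
    B ↦ C
    C ↦ CAC

A->B, B->C, C->CAC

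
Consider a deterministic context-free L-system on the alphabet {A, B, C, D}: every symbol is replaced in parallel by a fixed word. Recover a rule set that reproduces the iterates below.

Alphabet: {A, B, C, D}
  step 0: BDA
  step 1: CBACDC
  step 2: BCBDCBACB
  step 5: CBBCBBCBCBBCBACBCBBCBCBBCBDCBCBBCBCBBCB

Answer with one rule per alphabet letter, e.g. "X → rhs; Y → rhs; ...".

  step 1 ⇒ step 2: CBACDC ⇒ B·CB·DC·B·AC·B
    A ↦ DC
    B ↦ CB
    C ↦ B
    D ↦ AC

A->DC, B->CB, C->B, D->AC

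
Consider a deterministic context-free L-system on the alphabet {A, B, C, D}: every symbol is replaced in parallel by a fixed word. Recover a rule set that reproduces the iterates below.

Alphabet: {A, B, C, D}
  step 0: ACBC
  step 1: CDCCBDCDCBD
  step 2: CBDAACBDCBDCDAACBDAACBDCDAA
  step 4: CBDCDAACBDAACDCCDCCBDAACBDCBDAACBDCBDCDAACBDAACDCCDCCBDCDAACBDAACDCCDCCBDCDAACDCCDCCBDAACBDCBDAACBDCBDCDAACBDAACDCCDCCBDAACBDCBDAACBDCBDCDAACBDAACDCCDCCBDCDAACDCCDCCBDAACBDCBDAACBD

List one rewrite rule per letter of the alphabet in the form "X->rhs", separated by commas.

A->CDC, B->CD, C->CBD, D->AA

  step 1 ⇒ step 2: CDCCBDCDCBD ⇒ CBD·AA·CBD·CBD·CD·AA·CBD·AA·CBD·CD·AA
    B ↦ CD
    C ↦ CBD
    D ↦ AA
  step 0 ⇒ step 1: ACBC ⇒ CDC·CBD·CD·CBD
    A ↦ CDC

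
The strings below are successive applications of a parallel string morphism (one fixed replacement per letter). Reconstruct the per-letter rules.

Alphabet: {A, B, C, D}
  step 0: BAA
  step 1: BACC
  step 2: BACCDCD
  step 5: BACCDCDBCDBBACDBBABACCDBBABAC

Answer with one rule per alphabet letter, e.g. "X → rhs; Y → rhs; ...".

  step 1 ⇒ step 2: BACC ⇒ BA·C·CD·CD
    A ↦ C
    B ↦ BA
    C ↦ CD
    D ↦ B  (constrained at step 2)

A->C, B->BA, C->CD, D->B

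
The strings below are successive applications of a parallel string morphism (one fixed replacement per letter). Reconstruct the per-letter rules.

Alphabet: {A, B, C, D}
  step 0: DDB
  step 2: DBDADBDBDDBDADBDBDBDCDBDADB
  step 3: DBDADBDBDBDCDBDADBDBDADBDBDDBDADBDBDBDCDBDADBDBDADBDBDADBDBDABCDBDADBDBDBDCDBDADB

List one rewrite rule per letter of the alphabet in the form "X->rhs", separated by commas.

  step 2 ⇒ step 3: DBDADBDBDDBDADBDBDBDCDBDADB ⇒ DBD·ADB·DBD·BDC·DBD·ADB·DBD·ADB·DBD·DBD·ADB·DBD·BDC·DBD·ADB·DBD·ADB·DBD·ADB·DBD·ABC·DBD·ADB·DBD·BDC·DBD·ADB
    A ↦ BDC
    B ↦ ADB
    C ↦ ABC
    D ↦ DBD

A->BDC, B->ADB, C->ABC, D->DBD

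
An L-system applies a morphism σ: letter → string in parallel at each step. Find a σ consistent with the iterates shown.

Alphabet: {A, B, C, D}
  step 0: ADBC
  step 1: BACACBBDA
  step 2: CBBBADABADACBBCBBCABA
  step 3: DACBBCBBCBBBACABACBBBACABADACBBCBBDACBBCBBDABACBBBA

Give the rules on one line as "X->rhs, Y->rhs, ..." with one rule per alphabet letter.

  step 2 ⇒ step 3: CBBBADABADACBBCBBCABA ⇒ DA·CBB·CBB·CBB·BA·CA·BA·CBB·BA·CA·BA·DA·CBB·CBB·DA·CBB·CBB·DA·BA·CBB·BA
    A ↦ BA
    B ↦ CBB
    C ↦ DA
    D ↦ CA

A->BA, B->CBB, C->DA, D->CA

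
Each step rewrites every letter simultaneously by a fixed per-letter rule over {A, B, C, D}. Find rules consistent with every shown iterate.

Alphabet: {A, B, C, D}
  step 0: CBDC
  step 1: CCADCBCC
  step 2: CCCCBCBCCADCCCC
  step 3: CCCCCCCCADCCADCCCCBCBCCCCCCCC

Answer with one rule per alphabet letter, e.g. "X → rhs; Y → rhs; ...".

  step 2 ⇒ step 3: CCCCBCBCCADCCCC ⇒ CC·CC·CC·CC·AD·CC·AD·CC·CC·B·CB·CC·CC·CC·CC
    A ↦ B
    B ↦ AD
    C ↦ CC
    D ↦ CB

A->B, B->AD, C->CC, D->CB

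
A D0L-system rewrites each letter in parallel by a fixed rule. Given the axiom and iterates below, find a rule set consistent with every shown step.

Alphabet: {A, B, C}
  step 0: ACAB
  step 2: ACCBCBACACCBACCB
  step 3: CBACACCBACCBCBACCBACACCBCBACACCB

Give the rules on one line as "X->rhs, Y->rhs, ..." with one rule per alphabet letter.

  step 2 ⇒ step 3: ACCBCBACACCBACCB ⇒ CB·AC·AC·CB·AC·CB·CB·AC·CB·AC·AC·CB·CB·AC·AC·CB
    A ↦ CB
    B ↦ CB
    C ↦ AC

A->CB, B->CB, C->AC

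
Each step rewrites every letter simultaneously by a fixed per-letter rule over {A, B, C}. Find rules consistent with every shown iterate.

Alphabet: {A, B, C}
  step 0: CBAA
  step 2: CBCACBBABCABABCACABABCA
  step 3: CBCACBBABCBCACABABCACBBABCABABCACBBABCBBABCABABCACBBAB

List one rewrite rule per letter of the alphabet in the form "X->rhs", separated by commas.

  step 2 ⇒ step 3: CBCACBBABCABABCACABABCA ⇒ CB·CA·CB·BAB·CB·CA·CA·BAB·CA·CB·BAB·CA·BAB·CA·CB·BAB·CB·BAB·CA·BAB·CA·CB·BAB
    A ↦ BAB
    B ↦ CA
    C ↦ CB

A->BAB, B->CA, C->CB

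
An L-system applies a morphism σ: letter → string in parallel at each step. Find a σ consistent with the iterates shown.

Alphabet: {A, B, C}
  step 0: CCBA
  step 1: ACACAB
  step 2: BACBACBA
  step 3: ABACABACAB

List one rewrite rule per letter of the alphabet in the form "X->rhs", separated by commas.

A->B, B->A, C->AC

  step 2 ⇒ step 3: BACBACBA ⇒ A·B·AC·A·B·AC·A·B
    A ↦ B
    B ↦ A
    C ↦ AC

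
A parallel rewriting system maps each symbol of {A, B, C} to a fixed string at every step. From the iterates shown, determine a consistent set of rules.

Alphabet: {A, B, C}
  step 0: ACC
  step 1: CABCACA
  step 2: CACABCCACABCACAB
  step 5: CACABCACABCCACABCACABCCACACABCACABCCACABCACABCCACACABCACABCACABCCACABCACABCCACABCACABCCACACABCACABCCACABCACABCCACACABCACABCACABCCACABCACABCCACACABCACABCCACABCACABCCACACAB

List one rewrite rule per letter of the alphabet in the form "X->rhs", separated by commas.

A->CAB, B->C, C->CA

  step 1 ⇒ step 2: CABCACA ⇒ CA·CAB·C·CA·CAB·CA·CAB
    A ↦ CAB
    B ↦ C
    C ↦ CA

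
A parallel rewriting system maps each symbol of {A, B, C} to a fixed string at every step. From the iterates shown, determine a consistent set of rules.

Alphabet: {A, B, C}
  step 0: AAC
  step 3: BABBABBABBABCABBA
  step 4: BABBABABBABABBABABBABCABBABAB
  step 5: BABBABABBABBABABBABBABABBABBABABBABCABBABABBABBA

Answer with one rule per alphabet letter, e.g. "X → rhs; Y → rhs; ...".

  step 4 ⇒ step 5: BABBABABBABABBABABBABCABBABAB ⇒ BA·B·BA·BA·B·BA·B·BA·BA·B·BA·B·BA·BA·B·BA·B·BA·BA·B·BA·BCA·B·BA·BA·B·BA·B·BA
    A ↦ B
    B ↦ BA
    C ↦ BCA

A->B, B->BA, C->BCA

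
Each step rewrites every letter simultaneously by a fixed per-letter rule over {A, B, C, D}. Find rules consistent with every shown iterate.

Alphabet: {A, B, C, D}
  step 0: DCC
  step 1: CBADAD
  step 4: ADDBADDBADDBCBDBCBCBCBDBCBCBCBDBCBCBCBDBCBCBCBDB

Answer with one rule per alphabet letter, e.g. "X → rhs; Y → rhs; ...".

  step 0 ⇒ step 1: DCC ⇒ CB·AD·AD
    C ↦ AD
    D ↦ CB
    A ↦ CB  (constrained at step 1)
    B ↦ DB  (constrained at step 1)

A->CB, B->DB, C->AD, D->CB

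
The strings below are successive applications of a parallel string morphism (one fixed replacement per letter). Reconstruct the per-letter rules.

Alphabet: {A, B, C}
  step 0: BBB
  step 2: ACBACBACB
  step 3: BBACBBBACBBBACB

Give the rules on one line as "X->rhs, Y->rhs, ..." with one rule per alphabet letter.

A->BB, B->CB, C->A

  step 2 ⇒ step 3: ACBACBACB ⇒ BB·A·CB·BB·A·CB·BB·A·CB
    A ↦ BB
    B ↦ CB
    C ↦ A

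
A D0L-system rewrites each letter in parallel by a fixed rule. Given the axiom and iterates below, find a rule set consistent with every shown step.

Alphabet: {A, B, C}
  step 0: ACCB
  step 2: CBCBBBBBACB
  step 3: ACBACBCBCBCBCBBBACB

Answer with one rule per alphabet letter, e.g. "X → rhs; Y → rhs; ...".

A->BB, B->CB, C->A

  step 2 ⇒ step 3: CBCBBBBBACB ⇒ A·CB·A·CB·CB·CB·CB·CB·BB·A·CB
    A ↦ BB
    B ↦ CB
    C ↦ A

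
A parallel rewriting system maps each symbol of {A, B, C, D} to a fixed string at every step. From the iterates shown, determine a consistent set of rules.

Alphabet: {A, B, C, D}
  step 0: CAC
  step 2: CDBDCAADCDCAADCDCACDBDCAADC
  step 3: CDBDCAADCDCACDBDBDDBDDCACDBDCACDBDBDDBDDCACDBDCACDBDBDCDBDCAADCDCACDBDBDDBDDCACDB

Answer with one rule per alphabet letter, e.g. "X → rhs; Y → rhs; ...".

  step 2 ⇒ step 3: CDBDCAADCDCAADCDCACDBDCAADC ⇒ CDB·DCA·ADC·DCA·CDB·DBD·DBD·DCA·CDB·DCA·CDB·DBD·DBD·DCA·CDB·DCA·CDB·DBD·CDB·DCA·ADC·DCA·CDB·DBD·DBD·DCA·CDB
    A ↦ DBD
    B ↦ ADC
    C ↦ CDB
    D ↦ DCA

A->DBD, B->ADC, C->CDB, D->DCA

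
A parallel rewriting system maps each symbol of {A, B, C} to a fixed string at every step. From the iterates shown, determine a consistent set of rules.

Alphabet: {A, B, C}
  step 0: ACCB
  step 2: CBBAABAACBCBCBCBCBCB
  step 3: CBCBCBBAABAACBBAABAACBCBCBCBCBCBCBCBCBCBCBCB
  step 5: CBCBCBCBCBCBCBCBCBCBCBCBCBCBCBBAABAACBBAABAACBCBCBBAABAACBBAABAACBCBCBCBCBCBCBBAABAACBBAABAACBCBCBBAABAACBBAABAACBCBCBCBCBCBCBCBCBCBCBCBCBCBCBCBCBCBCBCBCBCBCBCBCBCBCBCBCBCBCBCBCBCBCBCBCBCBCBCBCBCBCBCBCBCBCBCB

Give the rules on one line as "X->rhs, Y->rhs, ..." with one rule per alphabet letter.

  step 2 ⇒ step 3: CBBAABAACBCBCBCBCBCB ⇒ CB·CB·CB·BAA·BAA·CB·BAA·BAA·CB·CB·CB·CB·CB·CB·CB·CB·CB·CB·CB·CB
    A ↦ BAA
    B ↦ CB
    C ↦ CB

A->BAA, B->CB, C->CB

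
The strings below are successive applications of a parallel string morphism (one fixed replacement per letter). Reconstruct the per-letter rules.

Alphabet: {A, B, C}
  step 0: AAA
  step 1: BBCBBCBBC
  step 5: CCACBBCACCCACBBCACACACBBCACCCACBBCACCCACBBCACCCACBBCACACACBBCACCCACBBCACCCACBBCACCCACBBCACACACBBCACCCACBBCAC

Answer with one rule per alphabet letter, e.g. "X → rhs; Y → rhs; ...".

  step 0 ⇒ step 1: AAA ⇒ BBC·BBC·BBC
    A ↦ BBC
    B ↦ C  (constrained at step 1)
    C ↦ AC  (constrained at step 1)

A->BBC, B->C, C->AC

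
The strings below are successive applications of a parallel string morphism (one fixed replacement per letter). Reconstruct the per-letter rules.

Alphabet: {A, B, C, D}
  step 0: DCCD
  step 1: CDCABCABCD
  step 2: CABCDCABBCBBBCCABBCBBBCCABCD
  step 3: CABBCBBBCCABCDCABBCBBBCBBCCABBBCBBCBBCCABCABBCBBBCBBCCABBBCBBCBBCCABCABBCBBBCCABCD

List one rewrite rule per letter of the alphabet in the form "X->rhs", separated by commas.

  step 2 ⇒ step 3: CABCDCABBCBBBCCABBCBBBCCABCD ⇒ CAB·BCB·BBC·CAB·CD·CAB·BCB·BBC·BBC·CAB·BBC·BBC·BBC·CAB·CAB·BCB·BBC·BBC·CAB·BBC·BBC·BBC·CAB·CAB·BCB·BBC·CAB·CD
    A ↦ BCB
    B ↦ BBC
    C ↦ CAB
    D ↦ CD

A->BCB, B->BBC, C->CAB, D->CD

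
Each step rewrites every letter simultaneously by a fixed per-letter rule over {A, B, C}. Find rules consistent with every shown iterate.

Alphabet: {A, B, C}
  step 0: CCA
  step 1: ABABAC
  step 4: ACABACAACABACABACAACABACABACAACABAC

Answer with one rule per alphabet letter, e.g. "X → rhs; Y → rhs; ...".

A->AC, B->A, C->AB

  step 0 ⇒ step 1: CCA ⇒ AB·AB·AC
    A ↦ AC
    C ↦ AB
    B ↦ A  (constrained at step 1)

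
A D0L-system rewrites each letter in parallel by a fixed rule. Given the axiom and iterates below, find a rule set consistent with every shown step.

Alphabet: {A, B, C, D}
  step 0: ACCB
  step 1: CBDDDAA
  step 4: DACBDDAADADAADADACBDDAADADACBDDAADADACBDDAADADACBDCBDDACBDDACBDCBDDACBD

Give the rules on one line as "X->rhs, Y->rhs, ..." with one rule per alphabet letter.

  step 0 ⇒ step 1: ACCB ⇒ CBD·D·D·AA
    A ↦ CBD
    B ↦ AA
    C ↦ D
    D ↦ DA  (constrained at step 1)

A->CBD, B->AA, C->D, D->DA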